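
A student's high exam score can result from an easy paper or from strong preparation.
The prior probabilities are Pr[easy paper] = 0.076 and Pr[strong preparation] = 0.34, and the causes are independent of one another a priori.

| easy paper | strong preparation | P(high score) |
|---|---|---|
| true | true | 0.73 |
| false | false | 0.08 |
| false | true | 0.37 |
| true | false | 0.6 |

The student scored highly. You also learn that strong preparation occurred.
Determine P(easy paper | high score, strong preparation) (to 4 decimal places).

P(easy paper | high score, strong preparation) ≈ 0.1396

Weight on easy paper=true, given the evidence: 0.73·0.076 = 0.055480
The normalizing constant is 0.37·0.924 + 0.73·0.076 = 0.397360
Posterior = 0.055480 / 0.397360 ≈ 0.1396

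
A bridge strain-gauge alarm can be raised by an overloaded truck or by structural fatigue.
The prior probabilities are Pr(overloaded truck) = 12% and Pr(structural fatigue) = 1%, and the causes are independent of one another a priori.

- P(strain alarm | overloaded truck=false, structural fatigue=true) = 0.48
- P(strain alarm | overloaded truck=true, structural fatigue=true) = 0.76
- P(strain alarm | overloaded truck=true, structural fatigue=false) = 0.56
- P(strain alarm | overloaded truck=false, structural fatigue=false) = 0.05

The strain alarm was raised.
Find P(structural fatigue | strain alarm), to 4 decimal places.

P(structural fatigue | strain alarm) ≈ 0.0446

Numerator (weight on configurations with structural fatigue): 0.004224 + 0.000912 = 0.005136
The normalizing constant is 0.05×0.88×0.99 + 0.48×0.88×0.01 + 0.56×0.12×0.99 + 0.76×0.12×0.01 = 0.115224
Posterior = 0.005136 / 0.115224 ≈ 0.0446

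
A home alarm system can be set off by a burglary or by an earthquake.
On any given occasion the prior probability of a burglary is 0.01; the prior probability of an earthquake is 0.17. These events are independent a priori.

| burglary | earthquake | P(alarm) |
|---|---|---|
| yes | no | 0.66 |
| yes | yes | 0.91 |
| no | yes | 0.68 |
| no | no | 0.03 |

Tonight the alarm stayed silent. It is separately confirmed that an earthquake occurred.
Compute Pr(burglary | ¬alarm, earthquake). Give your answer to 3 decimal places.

For the numerator, keep only burglary=true terms: 0.09*0.01 = 0.000900
Normalizer over all consistent configurations: 0.32*0.99 + 0.09*0.01 = 0.317700
P(burglary | ¬alarm, earthquake) = 0.000900/0.317700 ≈ 0.003

Pr(burglary | ¬alarm, earthquake) ≈ 0.003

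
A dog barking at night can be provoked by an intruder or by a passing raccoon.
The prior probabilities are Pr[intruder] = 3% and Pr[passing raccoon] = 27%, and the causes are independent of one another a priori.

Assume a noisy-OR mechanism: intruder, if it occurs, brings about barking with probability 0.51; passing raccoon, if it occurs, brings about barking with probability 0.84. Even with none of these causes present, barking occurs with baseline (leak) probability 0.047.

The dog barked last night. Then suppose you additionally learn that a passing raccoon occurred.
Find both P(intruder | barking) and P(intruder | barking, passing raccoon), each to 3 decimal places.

P(intruder | barking) ≈ 0.070; P(intruder | barking, passing raccoon) ≈ 0.033

Under noisy-OR, P(barking | causes) = 1 − (1−0.047)·∏(1−qᵢ) over the active causes.
For the numerator, keep only intruder=true terms: 0.011673 + 0.007495 = 0.019168
Normalizer over all consistent configurations: 0.047·0.97·0.73 + 0.84752·0.97·0.27 + 0.53303·0.03·0.73 + 0.925285·0.03·0.27 = 0.274414
P(intruder | barking) = 0.019168/0.274414 ≈ 0.070

Now condition on the additional information:
For the numerator, keep only intruder=true terms: 0.925285×0.03 = 0.027759
The normalizing constant is 0.84752×0.97 + 0.925285×0.03 = 0.849853
P(intruder | barking, passing raccoon) = 0.027759/0.849853 ≈ 0.033
— passing raccoon explains away the evidence for intruder.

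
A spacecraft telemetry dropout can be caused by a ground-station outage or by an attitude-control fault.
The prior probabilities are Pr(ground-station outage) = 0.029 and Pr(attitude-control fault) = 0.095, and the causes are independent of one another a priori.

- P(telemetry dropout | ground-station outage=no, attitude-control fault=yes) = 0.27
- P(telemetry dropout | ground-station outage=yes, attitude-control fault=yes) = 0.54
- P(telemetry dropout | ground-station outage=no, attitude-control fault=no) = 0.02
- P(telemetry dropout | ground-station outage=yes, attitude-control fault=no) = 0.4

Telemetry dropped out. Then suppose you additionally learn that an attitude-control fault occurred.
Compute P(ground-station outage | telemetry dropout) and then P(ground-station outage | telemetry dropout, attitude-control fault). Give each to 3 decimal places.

P(ground-station outage | telemetry dropout) ≈ 0.220; P(ground-station outage | telemetry dropout, attitude-control fault) ≈ 0.056

Weight on ground-station outage=true, given the evidence: 0.010498 + 0.001488 = 0.011986
Denominator P(telemetry dropout): 0.02×0.971×0.905 + 0.27×0.971×0.095 + 0.4×0.029×0.905 + 0.54×0.029×0.095 = 0.054467
P(ground-station outage | telemetry dropout) = 0.011986/0.054467 ≈ 0.220

With the extra evidence:
Enumerate both values of ground-station outage and weight by the priors:
  P(telemetry dropout | attitude-control fault) = 0.27*0.971 + 0.54*0.029
        = 0.262170 + 0.015660 = 0.277830
The terms with ground-station outage present sum to 0.015660, so
  P(ground-station outage | telemetry dropout, attitude-control fault) = 0.015660 / 0.277830 ≈ 0.056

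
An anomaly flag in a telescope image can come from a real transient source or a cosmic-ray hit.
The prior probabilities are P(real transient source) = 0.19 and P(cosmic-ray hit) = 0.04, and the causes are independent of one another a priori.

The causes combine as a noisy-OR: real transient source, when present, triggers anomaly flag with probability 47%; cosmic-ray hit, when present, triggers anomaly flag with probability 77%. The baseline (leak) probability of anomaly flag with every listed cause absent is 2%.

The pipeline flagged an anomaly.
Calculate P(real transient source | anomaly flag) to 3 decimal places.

Under noisy-OR, P(anomaly flag | causes) = 1 − (1−0.02)·∏(1−qᵢ) over the active causes.
P(anomaly flag) = 0.02*0.81*0.96 + 0.7746*0.81*0.04 + 0.4806*0.19*0.96 + 0.880538*0.19*0.04 = 0.015552 + 0.025097 + 0.087661 + 0.006692 = 0.135002
The real transient source-present share is 0.087661 + 0.006692 = 0.094353.
P(real transient source | anomaly flag) = 0.094353 / 0.135002 ≈ 0.699

P(real transient source | anomaly flag) ≈ 0.699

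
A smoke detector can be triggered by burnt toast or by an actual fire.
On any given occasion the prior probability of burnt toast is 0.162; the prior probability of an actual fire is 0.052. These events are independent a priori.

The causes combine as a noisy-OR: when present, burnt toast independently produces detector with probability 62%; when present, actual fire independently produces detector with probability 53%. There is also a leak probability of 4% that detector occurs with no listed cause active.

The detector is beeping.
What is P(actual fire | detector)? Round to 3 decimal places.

Under noisy-OR, P(detector | causes) = 1 − (1−0.04)·∏(1−qᵢ) over the active causes.
Sum P(detector|·) weighted by the priors over the 4 (burnt toast, actual fire) configurations:
  P(detector) = 0.04·0.838·0.948 + 0.5488·0.838·0.052 + 0.6352·0.162·0.948 + 0.828544·0.162·0.052
        = 0.031777 + 0.023915 + 0.097551 + 0.006980 = 0.160223
Keeping only the actual fire-present terms gives 0.030895, so
  P(actual fire | detector) = 0.030895 / 0.160223 ≈ 0.193

P(actual fire | detector) ≈ 0.193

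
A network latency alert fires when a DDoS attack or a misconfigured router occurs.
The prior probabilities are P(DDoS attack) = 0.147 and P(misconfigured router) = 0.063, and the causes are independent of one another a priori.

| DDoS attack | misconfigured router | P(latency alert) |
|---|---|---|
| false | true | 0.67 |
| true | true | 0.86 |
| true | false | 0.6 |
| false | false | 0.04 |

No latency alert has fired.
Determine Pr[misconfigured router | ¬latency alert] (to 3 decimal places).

Pr[misconfigured router | ¬latency alert] ≈ 0.023

Numerator (weight on configurations with misconfigured router): 0.017734 + 0.001297 = 0.019031
Normalizer over all consistent configurations: 0.96×0.853×0.937 + 0.33×0.853×0.063 + 0.4×0.147×0.937 + 0.14×0.147×0.063 = 0.841418
P(misconfigured router | ¬latency alert) = 0.019031/0.841418 ≈ 0.023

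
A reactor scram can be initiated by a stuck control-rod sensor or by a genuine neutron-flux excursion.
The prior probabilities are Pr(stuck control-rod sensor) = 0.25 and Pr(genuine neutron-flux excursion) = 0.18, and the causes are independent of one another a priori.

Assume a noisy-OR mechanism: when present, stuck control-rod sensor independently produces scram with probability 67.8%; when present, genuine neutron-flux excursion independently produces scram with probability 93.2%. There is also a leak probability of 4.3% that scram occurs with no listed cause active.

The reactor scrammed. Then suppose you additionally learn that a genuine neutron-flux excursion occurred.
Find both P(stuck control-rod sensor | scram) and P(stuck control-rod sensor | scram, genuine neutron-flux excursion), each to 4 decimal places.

P(stuck control-rod sensor | scram) ≈ 0.5491; P(stuck control-rod sensor | scram, genuine neutron-flux excursion) ≈ 0.2587

Under noisy-OR, P(scram | causes) = 1 − (1−0.043)·∏(1−qᵢ) over the active causes.
Sum P(scram|·) weighted by the priors over the 4 (stuck control-rod sensor, genuine neutron-flux excursion) configurations:
  P(scram) = 0.043*0.75*0.82 + 0.934924*0.75*0.18 + 0.691846*0.25*0.82 + 0.979046*0.25*0.18
        = 0.026445 + 0.126215 + 0.141828 + 0.044057 = 0.338545
Keeping only the stuck control-rod sensor-present terms gives 0.185885, so
  P(stuck control-rod sensor | scram) = 0.185885 / 0.338545 ≈ 0.5491

Now condition on the additional information:
By total probability over both values of stuck control-rod sensor:
  P(scram | genuine neutron-flux excursion) = 0.934924*0.75 + 0.979046*0.25
        = 0.701193 + 0.244761 = 0.945954
Keeping only the stuck control-rod sensor-present terms gives 0.244761, so
  P(stuck control-rod sensor | scram, genuine neutron-flux excursion) = 0.244761 / 0.945954 ≈ 0.2587
— genuine neutron-flux excursion explains away the evidence for stuck control-rod sensor.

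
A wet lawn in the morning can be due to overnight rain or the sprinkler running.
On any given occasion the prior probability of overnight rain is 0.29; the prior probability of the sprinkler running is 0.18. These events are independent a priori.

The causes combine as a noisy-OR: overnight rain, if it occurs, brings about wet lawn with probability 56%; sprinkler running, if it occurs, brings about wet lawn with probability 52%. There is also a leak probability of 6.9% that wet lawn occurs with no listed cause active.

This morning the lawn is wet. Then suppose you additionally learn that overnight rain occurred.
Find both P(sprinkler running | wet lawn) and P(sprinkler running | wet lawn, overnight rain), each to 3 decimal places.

P(sprinkler running | wet lawn) ≈ 0.384; P(sprinkler running | wet lawn, overnight rain) ≈ 0.230

Under noisy-OR, P(wet lawn | causes) = 1 − (1−0.069)·∏(1−qᵢ) over the active causes.
Sum P(wet lawn|·) weighted by the priors over the 4 (overnight rain, sprinkler running) configurations:
  P(wet lawn) = 0.069×0.71×0.82 + 0.55312×0.71×0.18 + 0.59036×0.29×0.82 + 0.803373×0.29×0.18
        = 0.040172 + 0.070689 + 0.140388 + 0.041936 = 0.293185
Keeping only the sprinkler running-present terms gives 0.112625, so
  P(sprinkler running | wet lawn) = 0.112625 / 0.293185 ≈ 0.384

With the extra evidence:
For the numerator, keep only sprinkler running=true terms: 0.803373·0.18 = 0.144607
Denominator P(wet lawn | overnight rain): 0.59036·0.82 + 0.803373·0.18 = 0.628702
Posterior = 0.144607 / 0.628702 ≈ 0.230
— overnight rain explains away the evidence for sprinkler running.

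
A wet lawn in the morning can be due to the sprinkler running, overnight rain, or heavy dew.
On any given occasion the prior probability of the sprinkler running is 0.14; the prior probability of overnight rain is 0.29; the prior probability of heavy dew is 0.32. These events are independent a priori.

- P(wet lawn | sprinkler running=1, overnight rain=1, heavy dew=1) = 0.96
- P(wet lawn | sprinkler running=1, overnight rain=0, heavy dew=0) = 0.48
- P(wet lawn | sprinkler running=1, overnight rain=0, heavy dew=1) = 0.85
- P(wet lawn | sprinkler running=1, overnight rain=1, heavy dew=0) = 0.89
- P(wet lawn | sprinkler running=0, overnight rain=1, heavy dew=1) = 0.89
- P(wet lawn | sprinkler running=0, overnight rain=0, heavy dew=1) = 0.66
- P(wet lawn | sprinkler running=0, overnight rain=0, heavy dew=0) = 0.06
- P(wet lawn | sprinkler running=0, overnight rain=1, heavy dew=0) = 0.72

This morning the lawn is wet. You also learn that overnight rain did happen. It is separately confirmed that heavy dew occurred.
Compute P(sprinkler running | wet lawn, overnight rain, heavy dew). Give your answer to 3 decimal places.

By total probability over both values of sprinkler running:
  P(wet lawn | overnight rain, heavy dew) = 0.89×0.86 + 0.96×0.14
        = 0.765400 + 0.134400 = 0.899800
Configurations with sprinkler running contribute 0.134400, so
  P(sprinkler running | wet lawn, overnight rain, heavy dew) = 0.134400 / 0.899800 ≈ 0.149

P(sprinkler running | wet lawn, overnight rain, heavy dew) ≈ 0.149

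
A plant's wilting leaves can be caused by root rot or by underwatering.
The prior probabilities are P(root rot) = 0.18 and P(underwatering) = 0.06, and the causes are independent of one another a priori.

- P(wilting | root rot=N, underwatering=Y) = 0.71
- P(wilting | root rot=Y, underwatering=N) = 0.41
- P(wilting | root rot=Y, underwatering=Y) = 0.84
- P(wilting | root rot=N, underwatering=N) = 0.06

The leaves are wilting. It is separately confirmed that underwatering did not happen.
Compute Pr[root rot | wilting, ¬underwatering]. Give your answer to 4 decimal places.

Enumerate both values of root rot and weight by the priors:
  P(wilting | ¬underwatering) = 0.06*0.82 + 0.41*0.18
        = 0.049200 + 0.073800 = 0.123000
Configurations with root rot contribute 0.073800, so
  P(root rot | wilting, ¬underwatering) = 0.073800 / 0.123000 ≈ 0.6000

Pr[root rot | wilting, ¬underwatering] ≈ 0.6000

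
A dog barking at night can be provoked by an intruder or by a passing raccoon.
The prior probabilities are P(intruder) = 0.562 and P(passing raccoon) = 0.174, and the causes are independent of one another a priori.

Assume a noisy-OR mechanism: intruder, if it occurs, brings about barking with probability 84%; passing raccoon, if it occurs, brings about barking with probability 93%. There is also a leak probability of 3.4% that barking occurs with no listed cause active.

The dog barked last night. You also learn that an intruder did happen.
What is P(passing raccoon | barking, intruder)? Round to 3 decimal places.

Under noisy-OR, P(barking | causes) = 1 − (1−0.034)·∏(1−qᵢ) over the active causes.
P(barking | intruder) = 0.84544×0.826 + 0.989181×0.174 = 0.698333 + 0.172117 = 0.870450
Of this, 0.172117 comes from 0.989181×0.174 (the passing raccoon=true cases).
So P(passing raccoon | barking, intruder) = 0.172117/0.870450 ≈ 0.198.

P(passing raccoon | barking, intruder) ≈ 0.198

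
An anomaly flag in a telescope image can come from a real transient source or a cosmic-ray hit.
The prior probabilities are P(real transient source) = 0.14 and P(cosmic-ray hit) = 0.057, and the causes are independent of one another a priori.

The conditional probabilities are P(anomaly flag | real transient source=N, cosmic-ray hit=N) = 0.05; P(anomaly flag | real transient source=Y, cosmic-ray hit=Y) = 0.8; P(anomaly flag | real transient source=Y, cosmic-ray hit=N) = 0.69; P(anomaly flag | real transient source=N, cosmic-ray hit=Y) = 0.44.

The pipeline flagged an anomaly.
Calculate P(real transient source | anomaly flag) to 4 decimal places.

By total probability over the 4 (real transient source, cosmic-ray hit) configurations:
  P(anomaly flag) = 0.05·0.86·0.943 + 0.44·0.86·0.057 + 0.69·0.14·0.943 + 0.8·0.14·0.057
        = 0.040549 + 0.021569 + 0.091094 + 0.006384 = 0.159596
Configurations with real transient source contribute 0.097478, so
  P(real transient source | anomaly flag) = 0.097478 / 0.159596 ≈ 0.6108

P(real transient source | anomaly flag) ≈ 0.6108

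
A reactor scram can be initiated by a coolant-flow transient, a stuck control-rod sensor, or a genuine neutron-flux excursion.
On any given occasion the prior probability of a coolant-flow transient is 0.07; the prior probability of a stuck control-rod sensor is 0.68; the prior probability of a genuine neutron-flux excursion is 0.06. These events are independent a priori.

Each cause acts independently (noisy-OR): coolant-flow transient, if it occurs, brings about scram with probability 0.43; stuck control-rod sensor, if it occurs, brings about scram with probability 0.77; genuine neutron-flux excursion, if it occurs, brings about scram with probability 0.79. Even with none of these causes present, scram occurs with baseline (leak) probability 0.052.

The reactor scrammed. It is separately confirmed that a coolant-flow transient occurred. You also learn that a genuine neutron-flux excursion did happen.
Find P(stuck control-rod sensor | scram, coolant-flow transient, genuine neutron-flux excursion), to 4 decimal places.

Under noisy-OR, P(scram | causes) = 1 − (1−0.052)·∏(1−qᵢ) over the active causes.
P(scram | coolant-flow transient, genuine neutron-flux excursion) = 0.886524*0.32 + 0.973901*0.68 = 0.283688 + 0.662253 = 0.945941
The stuck control-rod sensor-present share is 0.973901*0.68 = 0.662253.
So P(stuck control-rod sensor | scram, coolant-flow transient, genuine neutron-flux excursion) = 0.662253/0.945941 ≈ 0.7001.

P(stuck control-rod sensor | scram, coolant-flow transient, genuine neutron-flux excursion) ≈ 0.7001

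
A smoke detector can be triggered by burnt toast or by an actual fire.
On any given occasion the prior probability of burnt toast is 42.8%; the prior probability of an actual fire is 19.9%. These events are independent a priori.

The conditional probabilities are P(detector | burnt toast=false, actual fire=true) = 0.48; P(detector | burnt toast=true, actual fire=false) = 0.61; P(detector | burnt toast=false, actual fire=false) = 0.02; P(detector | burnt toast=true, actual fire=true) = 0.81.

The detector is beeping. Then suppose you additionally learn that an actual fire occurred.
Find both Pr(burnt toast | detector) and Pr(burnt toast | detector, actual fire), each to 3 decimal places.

By total probability over the 4 (burnt toast, actual fire) configurations:
  P(detector) = 0.02×0.572×0.801 + 0.48×0.572×0.199 + 0.61×0.428×0.801 + 0.81×0.428×0.199
        = 0.009163 + 0.054637 + 0.209125 + 0.068989 = 0.341914
The terms with burnt toast present sum to 0.278114, so
  P(burnt toast | detector) = 0.278114 / 0.341914 ≈ 0.813

Now also conditioning on actual fire=true:
Weight on burnt toast=true, given the evidence: 0.81·0.428 = 0.346680
Normalizer over all consistent configurations: 0.48·0.572 + 0.81·0.428 = 0.621240
Posterior = 0.346680 / 0.621240 ≈ 0.558
— actual fire explains away the evidence for burnt toast.

Pr(burnt toast | detector) ≈ 0.813; Pr(burnt toast | detector, actual fire) ≈ 0.558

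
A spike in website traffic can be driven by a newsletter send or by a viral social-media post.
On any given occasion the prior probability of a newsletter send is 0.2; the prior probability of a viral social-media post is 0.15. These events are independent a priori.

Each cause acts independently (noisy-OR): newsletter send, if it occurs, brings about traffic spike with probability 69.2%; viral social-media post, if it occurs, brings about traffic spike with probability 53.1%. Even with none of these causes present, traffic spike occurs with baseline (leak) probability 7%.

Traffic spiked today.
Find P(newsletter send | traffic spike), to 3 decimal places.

P(newsletter send | traffic spike) ≈ 0.561

Under noisy-OR, P(traffic spike | causes) = 1 − (1−0.07)·∏(1−qᵢ) over the active causes.
By total probability over the 4 (newsletter send, viral social-media post) configurations:
  P(traffic spike) = 0.07*0.8*0.85 + 0.56383*0.8*0.15 + 0.71356*0.2*0.85 + 0.86566*0.2*0.15
        = 0.047600 + 0.067660 + 0.121305 + 0.025970 = 0.262535
Keeping only the newsletter send-present terms gives 0.147275, so
  P(newsletter send | traffic spike) = 0.147275 / 0.262535 ≈ 0.561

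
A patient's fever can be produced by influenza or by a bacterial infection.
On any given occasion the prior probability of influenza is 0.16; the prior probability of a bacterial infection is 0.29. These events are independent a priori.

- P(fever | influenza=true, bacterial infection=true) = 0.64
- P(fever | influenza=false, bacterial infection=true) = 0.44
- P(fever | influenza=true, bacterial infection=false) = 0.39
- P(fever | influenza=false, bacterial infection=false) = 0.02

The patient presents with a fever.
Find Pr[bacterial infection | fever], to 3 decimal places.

Pr[bacterial infection | fever] ≈ 0.709

P(fever) = 0.02*0.84*0.71 + 0.44*0.84*0.29 + 0.39*0.16*0.71 + 0.64*0.16*0.29 = 0.011928 + 0.107184 + 0.044304 + 0.029696 = 0.193112
Of this, 0.136880 comes from 0.107184 + 0.029696 (the bacterial infection=true cases).
Hence the posterior is 0.136880/0.193112 ≈ 0.709.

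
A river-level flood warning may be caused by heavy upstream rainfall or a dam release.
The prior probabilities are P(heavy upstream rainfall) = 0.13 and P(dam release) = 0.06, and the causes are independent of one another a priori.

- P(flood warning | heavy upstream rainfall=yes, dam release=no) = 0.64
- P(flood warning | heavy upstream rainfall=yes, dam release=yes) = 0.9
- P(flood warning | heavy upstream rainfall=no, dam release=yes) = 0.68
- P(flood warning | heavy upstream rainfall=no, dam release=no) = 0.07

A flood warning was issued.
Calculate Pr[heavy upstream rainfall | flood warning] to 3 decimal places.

By total probability over the 4 (heavy upstream rainfall, dam release) configurations:
  P(flood warning) = 0.07·0.87·0.94 + 0.68·0.87·0.06 + 0.64·0.13·0.94 + 0.9·0.13·0.06
        = 0.057246 + 0.035496 + 0.078208 + 0.007020 = 0.177970
Configurations with heavy upstream rainfall contribute 0.085228, so
  P(heavy upstream rainfall | flood warning) = 0.085228 / 0.177970 ≈ 0.479

Pr[heavy upstream rainfall | flood warning] ≈ 0.479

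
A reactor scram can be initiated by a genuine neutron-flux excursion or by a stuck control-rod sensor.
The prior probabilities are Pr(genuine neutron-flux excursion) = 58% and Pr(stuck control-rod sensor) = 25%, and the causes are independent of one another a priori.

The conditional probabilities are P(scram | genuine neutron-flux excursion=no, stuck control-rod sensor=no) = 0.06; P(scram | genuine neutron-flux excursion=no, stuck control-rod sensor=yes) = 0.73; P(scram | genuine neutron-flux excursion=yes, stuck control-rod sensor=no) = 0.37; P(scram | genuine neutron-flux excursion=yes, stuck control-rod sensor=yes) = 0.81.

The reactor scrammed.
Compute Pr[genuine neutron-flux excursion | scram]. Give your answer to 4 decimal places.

Numerator (weight on configurations with genuine neutron-flux excursion): 0.160950 + 0.117450 = 0.278400
Denominator P(scram): 0.06×0.42×0.75 + 0.73×0.42×0.25 + 0.37×0.58×0.75 + 0.81×0.58×0.25 = 0.373950
Posterior = 0.278400 / 0.373950 ≈ 0.7445

Pr[genuine neutron-flux excursion | scram] ≈ 0.7445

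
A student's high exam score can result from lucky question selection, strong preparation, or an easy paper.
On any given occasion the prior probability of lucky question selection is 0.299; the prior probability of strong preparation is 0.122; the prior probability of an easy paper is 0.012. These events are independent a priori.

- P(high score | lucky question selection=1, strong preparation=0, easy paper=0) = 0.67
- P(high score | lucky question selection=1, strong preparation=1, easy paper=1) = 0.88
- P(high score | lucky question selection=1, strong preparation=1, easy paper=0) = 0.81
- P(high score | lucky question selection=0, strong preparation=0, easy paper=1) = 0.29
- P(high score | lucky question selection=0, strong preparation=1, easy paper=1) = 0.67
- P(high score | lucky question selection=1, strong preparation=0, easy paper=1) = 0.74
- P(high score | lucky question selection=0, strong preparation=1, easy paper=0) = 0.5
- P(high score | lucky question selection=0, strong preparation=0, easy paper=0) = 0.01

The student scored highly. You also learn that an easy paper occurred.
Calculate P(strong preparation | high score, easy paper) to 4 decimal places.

P(strong preparation | high score, easy paper) ≈ 0.1934

P(high score | easy paper) = 0.29×0.701×0.878 + 0.67×0.701×0.122 + 0.74×0.299×0.878 + 0.88×0.299×0.122 = 0.178489 + 0.057300 + 0.194266 + 0.032101 = 0.462156
Restricting to configurations with strong preparation present: 0.057300 + 0.032101 = 0.089401.
So P(strong preparation | high score, easy paper) = 0.089401/0.462156 ≈ 0.1934.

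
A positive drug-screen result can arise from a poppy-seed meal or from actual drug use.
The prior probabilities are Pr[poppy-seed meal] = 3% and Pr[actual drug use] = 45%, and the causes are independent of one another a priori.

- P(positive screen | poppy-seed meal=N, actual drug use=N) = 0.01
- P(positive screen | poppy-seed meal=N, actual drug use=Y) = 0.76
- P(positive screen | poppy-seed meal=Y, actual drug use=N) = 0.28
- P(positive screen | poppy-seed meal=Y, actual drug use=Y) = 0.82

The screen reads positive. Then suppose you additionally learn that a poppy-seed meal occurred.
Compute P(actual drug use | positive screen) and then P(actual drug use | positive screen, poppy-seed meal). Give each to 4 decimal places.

P(positive screen) = 0.01·0.97·0.55 + 0.76·0.97·0.45 + 0.28·0.03·0.55 + 0.82·0.03·0.45 = 0.005335 + 0.331740 + 0.004620 + 0.011070 = 0.352765
Of this, 0.342810 comes from 0.331740 + 0.011070 (the actual drug use=true cases).
So P(actual drug use | positive screen) = 0.342810/0.352765 ≈ 0.9718.

Now condition on the additional information:
By total probability over both values of actual drug use:
  P(positive screen | poppy-seed meal) = 0.28×0.55 + 0.82×0.45
        = 0.154000 + 0.369000 = 0.523000
The terms with actual drug use present sum to 0.369000, so
  P(actual drug use | positive screen, poppy-seed meal) = 0.369000 / 0.523000 ≈ 0.7055

P(actual drug use | positive screen) ≈ 0.9718; P(actual drug use | positive screen, poppy-seed meal) ≈ 0.7055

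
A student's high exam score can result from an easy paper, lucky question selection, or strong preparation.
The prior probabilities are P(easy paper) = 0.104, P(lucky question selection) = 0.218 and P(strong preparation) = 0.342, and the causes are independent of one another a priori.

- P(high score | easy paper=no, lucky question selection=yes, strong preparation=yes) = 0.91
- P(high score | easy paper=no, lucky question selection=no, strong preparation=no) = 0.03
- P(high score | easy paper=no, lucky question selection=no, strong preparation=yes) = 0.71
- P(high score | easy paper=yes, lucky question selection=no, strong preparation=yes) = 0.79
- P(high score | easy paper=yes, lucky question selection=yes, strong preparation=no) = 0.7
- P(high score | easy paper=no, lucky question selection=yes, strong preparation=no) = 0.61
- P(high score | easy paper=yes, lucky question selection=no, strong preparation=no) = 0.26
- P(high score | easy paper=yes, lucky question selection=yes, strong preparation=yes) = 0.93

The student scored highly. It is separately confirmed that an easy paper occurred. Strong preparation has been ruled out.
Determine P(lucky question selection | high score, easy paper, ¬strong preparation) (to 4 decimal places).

Numerator (weight on configurations with lucky question selection): 0.7·0.218 = 0.152600
The normalizing constant is 0.26·0.782 + 0.7·0.218 = 0.355920
P(lucky question selection | high score, easy paper, ¬strong preparation) = 0.152600/0.355920 ≈ 0.4287

P(lucky question selection | high score, easy paper, ¬strong preparation) ≈ 0.4287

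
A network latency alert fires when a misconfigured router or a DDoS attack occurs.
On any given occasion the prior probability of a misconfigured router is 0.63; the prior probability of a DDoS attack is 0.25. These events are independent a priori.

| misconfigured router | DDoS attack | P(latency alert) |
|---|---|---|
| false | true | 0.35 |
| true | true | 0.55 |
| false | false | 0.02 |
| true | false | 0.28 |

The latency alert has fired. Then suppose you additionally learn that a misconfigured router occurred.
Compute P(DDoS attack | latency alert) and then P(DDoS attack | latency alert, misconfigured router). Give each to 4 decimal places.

P(DDoS attack | latency alert) ≈ 0.4633; P(DDoS attack | latency alert, misconfigured router) ≈ 0.3957

By total probability over the 4 (misconfigured router, DDoS attack) configurations:
  P(latency alert) = 0.02×0.37×0.75 + 0.35×0.37×0.25 + 0.28×0.63×0.75 + 0.55×0.63×0.25
        = 0.005550 + 0.032375 + 0.132300 + 0.086625 = 0.256850
The terms with DDoS attack present sum to 0.119000, so
  P(DDoS attack | latency alert) = 0.119000 / 0.256850 ≈ 0.4633

Now condition on the additional information:
Enumerate both values of DDoS attack and weight by the priors:
  P(latency alert | misconfigured router) = 0.28·0.75 + 0.55·0.25
        = 0.210000 + 0.137500 = 0.347500
Keeping only the DDoS attack-present terms gives 0.137500, so
  P(DDoS attack | latency alert, misconfigured router) = 0.137500 / 0.347500 ≈ 0.3957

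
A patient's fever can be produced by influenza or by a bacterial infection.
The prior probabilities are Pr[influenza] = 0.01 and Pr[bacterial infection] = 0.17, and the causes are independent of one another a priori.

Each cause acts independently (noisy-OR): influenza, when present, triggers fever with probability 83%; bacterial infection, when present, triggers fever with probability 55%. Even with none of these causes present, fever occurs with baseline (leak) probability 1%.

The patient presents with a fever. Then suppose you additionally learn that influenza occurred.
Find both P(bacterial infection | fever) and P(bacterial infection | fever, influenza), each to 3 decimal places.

P(bacterial infection | fever) ≈ 0.863; P(bacterial infection | fever, influenza) ≈ 0.185

Under noisy-OR, P(fever | causes) = 1 − (1−0.01)·∏(1−qᵢ) over the active causes.
For the numerator, keep only bacterial infection=true terms: 0.093322 + 0.001571 = 0.094893
Normalizer over all consistent configurations: 0.01·0.99·0.83 + 0.5545·0.99·0.17 + 0.8317·0.01·0.83 + 0.924265·0.01·0.17 = 0.110013
P(bacterial infection | fever) = 0.094893/0.110013 ≈ 0.863

Now also conditioning on influenza=true:
By total probability over both values of bacterial infection:
  P(fever | influenza) = 0.8317·0.83 + 0.924265·0.17
        = 0.690311 + 0.157125 = 0.847436
Keeping only the bacterial infection-present terms gives 0.157125, so
  P(bacterial infection | fever, influenza) = 0.157125 / 0.847436 ≈ 0.185
This is intercausal reasoning (explaining away): once influenza accounts for the fever, bacterial infection becomes less likely.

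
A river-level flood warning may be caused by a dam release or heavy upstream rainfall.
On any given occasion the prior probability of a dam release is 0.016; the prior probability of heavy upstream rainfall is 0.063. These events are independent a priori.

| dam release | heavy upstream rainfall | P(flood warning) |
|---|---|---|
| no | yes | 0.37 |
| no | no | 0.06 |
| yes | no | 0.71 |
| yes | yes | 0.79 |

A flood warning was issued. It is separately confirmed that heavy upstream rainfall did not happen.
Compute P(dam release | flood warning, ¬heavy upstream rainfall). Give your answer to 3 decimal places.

Numerator (weight on configurations with dam release): 0.71×0.016 = 0.011360
The normalizing constant is 0.06×0.984 + 0.71×0.016 = 0.070400
P(dam release | flood warning, ¬heavy upstream rainfall) = 0.011360/0.070400 ≈ 0.161

P(dam release | flood warning, ¬heavy upstream rainfall) ≈ 0.161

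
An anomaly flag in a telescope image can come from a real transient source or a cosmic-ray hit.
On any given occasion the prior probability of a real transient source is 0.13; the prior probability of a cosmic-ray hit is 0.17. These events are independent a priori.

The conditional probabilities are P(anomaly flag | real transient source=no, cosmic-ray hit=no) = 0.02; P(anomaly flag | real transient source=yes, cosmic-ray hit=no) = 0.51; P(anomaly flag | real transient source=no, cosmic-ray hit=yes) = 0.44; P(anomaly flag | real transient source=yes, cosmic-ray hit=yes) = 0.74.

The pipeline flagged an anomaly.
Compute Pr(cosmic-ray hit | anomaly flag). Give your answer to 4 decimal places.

Pr(cosmic-ray hit | anomaly flag) ≈ 0.5396

Enumerate the 4 (real transient source, cosmic-ray hit) configurations and weight by the priors:
  P(anomaly flag) = 0.02*0.87*0.83 + 0.44*0.87*0.17 + 0.51*0.13*0.83 + 0.74*0.13*0.17
        = 0.014442 + 0.065076 + 0.055029 + 0.016354 = 0.150901
Keeping only the cosmic-ray hit-present terms gives 0.081430, so
  P(cosmic-ray hit | anomaly flag) = 0.081430 / 0.150901 ≈ 0.5396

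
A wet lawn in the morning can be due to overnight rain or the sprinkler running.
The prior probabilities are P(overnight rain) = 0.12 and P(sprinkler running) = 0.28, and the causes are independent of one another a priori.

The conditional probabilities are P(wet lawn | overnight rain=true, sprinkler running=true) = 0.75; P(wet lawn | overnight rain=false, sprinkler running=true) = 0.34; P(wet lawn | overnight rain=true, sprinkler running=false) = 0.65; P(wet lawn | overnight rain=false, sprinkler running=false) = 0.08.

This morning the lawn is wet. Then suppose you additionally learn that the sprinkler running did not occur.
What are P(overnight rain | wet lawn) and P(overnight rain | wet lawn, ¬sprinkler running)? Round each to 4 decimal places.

P(wet lawn) = 0.08·0.88·0.72 + 0.34·0.88·0.28 + 0.65·0.12·0.72 + 0.75·0.12·0.28 = 0.050688 + 0.083776 + 0.056160 + 0.025200 = 0.215824
Restricting to configurations with overnight rain present: 0.056160 + 0.025200 = 0.081360.
Hence the posterior is 0.081360/0.215824 ≈ 0.3770.

Now also conditioning on sprinkler running≠true:
Weight on overnight rain=true, given the evidence: 0.65×0.12 = 0.078000
Denominator P(wet lawn | ¬sprinkler running): 0.08×0.88 + 0.65×0.12 = 0.148400
P(overnight rain | wet lawn, ¬sprinkler running) = 0.078000/0.148400 ≈ 0.5256
With sprinkler running excluded, overnight rain must carry more of the explanatory weight for the wet lawn.

P(overnight rain | wet lawn) ≈ 0.3770; P(overnight rain | wet lawn, ¬sprinkler running) ≈ 0.5256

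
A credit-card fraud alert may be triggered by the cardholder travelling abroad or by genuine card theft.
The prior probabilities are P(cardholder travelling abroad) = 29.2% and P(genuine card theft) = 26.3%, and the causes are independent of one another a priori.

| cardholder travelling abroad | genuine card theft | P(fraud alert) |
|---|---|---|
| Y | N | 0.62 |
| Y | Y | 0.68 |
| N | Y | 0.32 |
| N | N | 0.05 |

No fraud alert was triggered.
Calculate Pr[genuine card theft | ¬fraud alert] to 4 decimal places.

Numerator (weight on configurations with genuine card theft): 0.126619 + 0.024575 = 0.151194
Denominator P(¬fraud alert): 0.95·0.708·0.737 + 0.68·0.708·0.263 + 0.38·0.292·0.737 + 0.32·0.292·0.263 = 0.728678
Posterior = 0.151194 / 0.728678 ≈ 0.2075

Pr[genuine card theft | ¬fraud alert] ≈ 0.2075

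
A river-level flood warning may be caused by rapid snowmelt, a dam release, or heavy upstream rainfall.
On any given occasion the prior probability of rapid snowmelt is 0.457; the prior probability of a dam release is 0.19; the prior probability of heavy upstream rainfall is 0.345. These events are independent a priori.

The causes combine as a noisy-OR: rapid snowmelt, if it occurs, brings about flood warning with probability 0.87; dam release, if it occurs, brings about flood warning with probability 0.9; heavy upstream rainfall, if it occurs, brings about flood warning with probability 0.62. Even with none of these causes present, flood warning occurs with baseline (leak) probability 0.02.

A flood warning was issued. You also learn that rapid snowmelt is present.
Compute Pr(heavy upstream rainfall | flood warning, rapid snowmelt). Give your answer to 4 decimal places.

Under noisy-OR, P(flood warning | causes) = 1 − (1−0.02)·∏(1−qᵢ) over the active causes.
Sum P(flood warning|·) weighted by the priors over the 4 (dam release, heavy upstream rainfall) configurations:
  P(flood warning | rapid snowmelt) = 0.8726*0.81*0.655 + 0.951588*0.81*0.345 + 0.98726*0.19*0.655 + 0.995159*0.19*0.345
        = 0.462958 + 0.265921 + 0.122865 + 0.065233 = 0.916977
Keeping only the heavy upstream rainfall-present terms gives 0.331154, so
  P(heavy upstream rainfall | flood warning, rapid snowmelt) = 0.331154 / 0.916977 ≈ 0.3611

Pr(heavy upstream rainfall | flood warning, rapid snowmelt) ≈ 0.3611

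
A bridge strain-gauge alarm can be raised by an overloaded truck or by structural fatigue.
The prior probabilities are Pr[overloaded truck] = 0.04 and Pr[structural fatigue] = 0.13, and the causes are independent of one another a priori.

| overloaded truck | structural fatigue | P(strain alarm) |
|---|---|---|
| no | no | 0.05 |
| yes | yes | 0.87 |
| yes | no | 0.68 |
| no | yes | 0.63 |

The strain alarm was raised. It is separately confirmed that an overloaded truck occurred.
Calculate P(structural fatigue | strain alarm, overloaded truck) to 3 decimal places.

By total probability over both values of structural fatigue:
  P(strain alarm | overloaded truck) = 0.68·0.87 + 0.87·0.13
        = 0.591600 + 0.113100 = 0.704700
Keeping only the structural fatigue-present terms gives 0.113100, so
  P(structural fatigue | strain alarm, overloaded truck) = 0.113100 / 0.704700 ≈ 0.160

P(structural fatigue | strain alarm, overloaded truck) ≈ 0.160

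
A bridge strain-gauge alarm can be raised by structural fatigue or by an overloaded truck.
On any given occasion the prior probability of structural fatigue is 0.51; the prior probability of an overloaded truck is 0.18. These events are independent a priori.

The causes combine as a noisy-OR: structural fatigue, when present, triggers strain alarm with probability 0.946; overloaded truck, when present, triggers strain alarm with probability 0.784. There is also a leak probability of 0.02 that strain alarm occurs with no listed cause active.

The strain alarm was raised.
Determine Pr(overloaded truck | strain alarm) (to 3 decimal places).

Pr(overloaded truck | strain alarm) ≈ 0.284

Under noisy-OR, P(strain alarm | causes) = 1 − (1−0.02)·∏(1−qᵢ) over the active causes.
Sum P(strain alarm|·) weighted by the priors over the 4 (structural fatigue, overloaded truck) configurations:
  P(strain alarm) = 0.02×0.49×0.82 + 0.78832×0.49×0.18 + 0.94708×0.51×0.82 + 0.988569×0.51×0.18
        = 0.008036 + 0.069530 + 0.396069 + 0.090751 = 0.564386
Configurations with overloaded truck contribute 0.160281, so
  P(overloaded truck | strain alarm) = 0.160281 / 0.564386 ≈ 0.284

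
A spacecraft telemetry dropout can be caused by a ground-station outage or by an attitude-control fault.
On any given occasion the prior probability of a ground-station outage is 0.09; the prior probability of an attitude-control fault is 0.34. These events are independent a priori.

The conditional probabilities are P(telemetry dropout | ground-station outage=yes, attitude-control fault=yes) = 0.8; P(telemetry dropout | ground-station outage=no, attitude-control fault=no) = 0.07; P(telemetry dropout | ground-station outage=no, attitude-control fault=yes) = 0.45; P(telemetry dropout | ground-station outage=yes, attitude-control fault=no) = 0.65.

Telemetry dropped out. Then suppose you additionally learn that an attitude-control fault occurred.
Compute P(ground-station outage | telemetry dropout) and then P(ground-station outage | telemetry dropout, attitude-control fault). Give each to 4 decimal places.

P(telemetry dropout) = 0.07×0.91×0.66 + 0.45×0.91×0.34 + 0.65×0.09×0.66 + 0.8×0.09×0.34 = 0.042042 + 0.139230 + 0.038610 + 0.024480 = 0.244362
Restricting to configurations with ground-station outage present: 0.038610 + 0.024480 = 0.063090.
P(ground-station outage | telemetry dropout) = 0.063090 / 0.244362 ≈ 0.2582

Now condition on the additional information:
P(telemetry dropout | attitude-control fault) = 0.45·0.91 + 0.8·0.09 = 0.409500 + 0.072000 = 0.481500
The ground-station outage-present share is 0.8·0.09 = 0.072000.
So P(ground-station outage | telemetry dropout, attitude-control fault) = 0.072000/0.481500 ≈ 0.1495.

P(ground-station outage | telemetry dropout) ≈ 0.2582; P(ground-station outage | telemetry dropout, attitude-control fault) ≈ 0.1495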